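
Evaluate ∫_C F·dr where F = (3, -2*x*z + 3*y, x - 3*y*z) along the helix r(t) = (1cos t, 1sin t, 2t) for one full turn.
4*pi*(6 - pi)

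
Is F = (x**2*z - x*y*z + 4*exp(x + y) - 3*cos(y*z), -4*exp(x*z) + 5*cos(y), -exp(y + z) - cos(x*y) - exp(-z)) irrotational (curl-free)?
No, ∇×F = (4*x*exp(x*z) + x*sin(x*y) - exp(y + z), x**2 - x*y - y*sin(x*y) + 3*y*sin(y*z), x*z - 4*z*exp(x*z) - 3*z*sin(y*z) - 4*exp(x + y))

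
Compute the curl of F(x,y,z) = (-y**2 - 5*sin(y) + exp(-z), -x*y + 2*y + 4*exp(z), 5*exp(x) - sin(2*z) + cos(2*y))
(-4*exp(z) - 2*sin(2*y), -5*exp(x) - exp(-z), y + 5*cos(y))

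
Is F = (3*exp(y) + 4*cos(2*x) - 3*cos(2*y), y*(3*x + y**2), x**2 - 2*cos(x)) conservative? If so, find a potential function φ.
No, ∇×F = (0, -2*x - 2*sin(x), 3*y - 3*exp(y) - 6*sin(2*y)) ≠ 0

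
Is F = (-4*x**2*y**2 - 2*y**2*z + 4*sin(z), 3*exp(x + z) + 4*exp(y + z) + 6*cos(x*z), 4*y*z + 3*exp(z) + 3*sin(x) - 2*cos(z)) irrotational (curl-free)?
No, ∇×F = (6*x*sin(x*z) + 4*z - 3*exp(x + z) - 4*exp(y + z), -2*y**2 - 3*cos(x) + 4*cos(z), 8*x**2*y + 4*y*z - 6*z*sin(x*z) + 3*exp(x + z))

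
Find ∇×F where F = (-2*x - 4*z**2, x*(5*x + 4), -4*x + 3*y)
(3, 4 - 8*z, 10*x + 4)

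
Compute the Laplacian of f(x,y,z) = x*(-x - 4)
-2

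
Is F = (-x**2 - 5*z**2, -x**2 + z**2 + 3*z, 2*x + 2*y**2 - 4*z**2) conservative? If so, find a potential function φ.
No, ∇×F = (4*y - 2*z - 3, -10*z - 2, -2*x) ≠ 0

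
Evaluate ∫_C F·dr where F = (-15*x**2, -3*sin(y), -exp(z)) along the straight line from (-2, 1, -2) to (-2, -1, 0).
-1 + exp(-2)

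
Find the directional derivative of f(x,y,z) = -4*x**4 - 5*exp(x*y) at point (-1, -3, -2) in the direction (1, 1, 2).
2*sqrt(6)*(4 + 5*exp(3))/3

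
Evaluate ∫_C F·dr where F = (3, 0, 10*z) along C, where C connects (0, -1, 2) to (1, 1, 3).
28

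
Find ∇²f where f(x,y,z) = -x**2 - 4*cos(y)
4*cos(y) - 2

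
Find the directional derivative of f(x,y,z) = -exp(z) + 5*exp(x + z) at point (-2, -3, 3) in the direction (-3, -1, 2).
sqrt(14)*E*(-2*exp(2) - 5)/14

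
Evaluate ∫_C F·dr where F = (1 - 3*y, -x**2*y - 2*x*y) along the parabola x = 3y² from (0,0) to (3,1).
-6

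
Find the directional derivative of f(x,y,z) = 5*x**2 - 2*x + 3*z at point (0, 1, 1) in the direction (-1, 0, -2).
-4*sqrt(5)/5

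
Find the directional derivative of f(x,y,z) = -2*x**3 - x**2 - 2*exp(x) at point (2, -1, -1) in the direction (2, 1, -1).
2*sqrt(6)*(-14 - exp(2))/3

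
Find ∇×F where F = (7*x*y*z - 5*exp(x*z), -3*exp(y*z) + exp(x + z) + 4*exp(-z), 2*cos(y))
(3*y*exp(y*z) - exp(x + z) - 2*sin(y) + 4*exp(-z), x*(7*y - 5*exp(x*z)), -7*x*z + exp(x + z))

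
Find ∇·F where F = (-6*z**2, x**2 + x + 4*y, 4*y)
4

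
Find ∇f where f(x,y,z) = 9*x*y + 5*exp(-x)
(9*y - 5*exp(-x), 9*x, 0)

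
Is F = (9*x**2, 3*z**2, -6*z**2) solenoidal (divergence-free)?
No, ∇·F = 18*x - 12*z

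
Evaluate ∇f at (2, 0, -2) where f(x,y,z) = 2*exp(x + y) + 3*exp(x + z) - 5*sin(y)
(3 + 2*exp(2), -5 + 2*exp(2), 3)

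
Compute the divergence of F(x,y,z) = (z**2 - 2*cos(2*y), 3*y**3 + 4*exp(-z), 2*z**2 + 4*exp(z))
9*y**2 + 4*z + 4*exp(z)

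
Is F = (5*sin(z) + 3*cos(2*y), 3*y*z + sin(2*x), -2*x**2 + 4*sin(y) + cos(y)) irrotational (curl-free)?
No, ∇×F = (-3*y - sin(y) + 4*cos(y), 4*x + 5*cos(z), 6*sin(2*y) + 2*cos(2*x))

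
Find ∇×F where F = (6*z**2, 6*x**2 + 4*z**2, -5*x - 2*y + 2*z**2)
(-8*z - 2, 12*z + 5, 12*x)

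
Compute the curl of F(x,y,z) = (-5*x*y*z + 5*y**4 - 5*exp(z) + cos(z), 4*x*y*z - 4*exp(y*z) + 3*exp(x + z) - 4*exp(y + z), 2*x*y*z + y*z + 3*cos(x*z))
(-4*x*y + 2*x*z + 4*y*exp(y*z) + z - 3*exp(x + z) + 4*exp(y + z), -5*x*y - 2*y*z + 3*z*sin(x*z) - 5*exp(z) - sin(z), 5*x*z - 20*y**3 + 4*y*z + 3*exp(x + z))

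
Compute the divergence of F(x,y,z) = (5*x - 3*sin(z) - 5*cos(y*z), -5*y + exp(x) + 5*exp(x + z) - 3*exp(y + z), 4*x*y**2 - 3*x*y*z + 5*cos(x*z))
-3*x*y - 5*x*sin(x*z) - 3*exp(y + z)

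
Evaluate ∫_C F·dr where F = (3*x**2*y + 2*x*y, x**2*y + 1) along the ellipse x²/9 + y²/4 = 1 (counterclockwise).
-81*pi/2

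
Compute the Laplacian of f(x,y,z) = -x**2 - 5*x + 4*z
-2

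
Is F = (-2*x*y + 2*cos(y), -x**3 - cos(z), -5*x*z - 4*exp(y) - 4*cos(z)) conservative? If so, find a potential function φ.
No, ∇×F = (-4*exp(y) - sin(z), 5*z, -3*x**2 + 2*x + 2*sin(y)) ≠ 0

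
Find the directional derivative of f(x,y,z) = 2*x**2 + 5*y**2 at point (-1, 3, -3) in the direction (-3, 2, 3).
36*sqrt(22)/11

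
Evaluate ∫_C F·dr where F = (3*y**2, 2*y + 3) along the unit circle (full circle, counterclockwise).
0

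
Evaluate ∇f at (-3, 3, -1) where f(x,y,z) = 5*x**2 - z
(-30, 0, -1)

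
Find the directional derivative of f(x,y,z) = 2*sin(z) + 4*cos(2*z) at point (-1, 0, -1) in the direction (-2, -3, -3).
-3*sqrt(22)*(cos(1) + 4*sin(2))/11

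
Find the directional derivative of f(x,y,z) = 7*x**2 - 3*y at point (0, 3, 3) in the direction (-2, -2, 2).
sqrt(3)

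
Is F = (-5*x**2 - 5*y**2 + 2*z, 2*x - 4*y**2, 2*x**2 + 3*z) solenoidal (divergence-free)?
No, ∇·F = -10*x - 8*y + 3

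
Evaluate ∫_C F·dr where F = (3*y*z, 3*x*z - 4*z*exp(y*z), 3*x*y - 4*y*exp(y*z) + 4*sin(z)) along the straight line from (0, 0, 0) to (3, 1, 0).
0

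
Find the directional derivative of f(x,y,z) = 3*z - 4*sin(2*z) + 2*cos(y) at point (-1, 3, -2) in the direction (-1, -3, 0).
3*sqrt(10)*sin(3)/5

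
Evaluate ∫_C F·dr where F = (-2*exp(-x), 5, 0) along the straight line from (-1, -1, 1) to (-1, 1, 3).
10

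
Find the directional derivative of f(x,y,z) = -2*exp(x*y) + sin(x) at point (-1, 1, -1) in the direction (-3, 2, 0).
sqrt(13)*(-3*E*cos(1) + 10)*exp(-1)/13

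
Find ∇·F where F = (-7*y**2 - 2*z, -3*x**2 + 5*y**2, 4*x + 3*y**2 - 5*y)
10*y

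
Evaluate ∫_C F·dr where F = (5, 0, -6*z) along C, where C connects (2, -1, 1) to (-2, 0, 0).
-17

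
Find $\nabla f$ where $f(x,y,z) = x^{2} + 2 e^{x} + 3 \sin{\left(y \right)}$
(2*x + 2*exp(x), 3*cos(y), 0)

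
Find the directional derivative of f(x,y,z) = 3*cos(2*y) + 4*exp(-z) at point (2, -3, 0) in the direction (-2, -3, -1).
sqrt(14)*(2 - 9*sin(6))/7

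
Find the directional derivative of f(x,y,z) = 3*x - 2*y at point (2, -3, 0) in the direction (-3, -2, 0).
-5*sqrt(13)/13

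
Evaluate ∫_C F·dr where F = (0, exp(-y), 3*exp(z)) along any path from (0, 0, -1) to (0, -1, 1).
-cosh(1) + 1 + 5*sinh(1)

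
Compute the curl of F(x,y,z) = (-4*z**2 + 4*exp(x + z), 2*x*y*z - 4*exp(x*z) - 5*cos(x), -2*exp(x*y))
(2*x*(-y - exp(x*y) + 2*exp(x*z)), 2*y*exp(x*y) - 8*z + 4*exp(x + z), 2*y*z - 4*z*exp(x*z) + 5*sin(x))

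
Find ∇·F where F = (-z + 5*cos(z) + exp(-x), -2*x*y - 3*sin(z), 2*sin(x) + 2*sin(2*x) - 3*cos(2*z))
-2*x + 6*sin(2*z) - exp(-x)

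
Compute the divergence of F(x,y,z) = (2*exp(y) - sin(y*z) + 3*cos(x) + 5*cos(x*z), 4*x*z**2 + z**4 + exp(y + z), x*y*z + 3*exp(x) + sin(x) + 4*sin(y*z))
x*y + 4*y*cos(y*z) - 5*z*sin(x*z) + exp(y + z) - 3*sin(x)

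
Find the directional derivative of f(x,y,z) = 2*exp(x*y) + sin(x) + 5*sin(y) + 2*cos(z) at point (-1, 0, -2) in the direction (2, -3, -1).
sqrt(14)*(-9 - 2*sin(2) + 2*cos(1))/14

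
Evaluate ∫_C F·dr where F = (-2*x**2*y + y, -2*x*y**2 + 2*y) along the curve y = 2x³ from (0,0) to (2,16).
-70408/15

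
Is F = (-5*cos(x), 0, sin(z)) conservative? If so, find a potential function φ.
Yes, F is conservative. φ = -5*sin(x) - cos(z)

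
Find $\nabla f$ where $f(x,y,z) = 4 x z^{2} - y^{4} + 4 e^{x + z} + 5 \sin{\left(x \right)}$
(4*z**2 + 4*exp(x + z) + 5*cos(x), -4*y**3, 8*x*z + 4*exp(x + z))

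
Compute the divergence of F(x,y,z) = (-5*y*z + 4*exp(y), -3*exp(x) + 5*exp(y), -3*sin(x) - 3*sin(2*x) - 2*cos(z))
5*exp(y) + 2*sin(z)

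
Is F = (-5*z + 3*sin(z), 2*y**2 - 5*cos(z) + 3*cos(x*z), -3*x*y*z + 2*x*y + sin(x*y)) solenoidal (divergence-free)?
No, ∇·F = y*(4 - 3*x)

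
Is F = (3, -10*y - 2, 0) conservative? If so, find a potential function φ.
Yes, F is conservative. φ = 3*x - 5*y**2 - 2*y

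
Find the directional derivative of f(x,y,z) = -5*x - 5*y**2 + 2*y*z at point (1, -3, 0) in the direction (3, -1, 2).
-57*sqrt(14)/14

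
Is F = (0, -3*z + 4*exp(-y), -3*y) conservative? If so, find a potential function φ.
Yes, F is conservative. φ = -3*y*z - 4*exp(-y)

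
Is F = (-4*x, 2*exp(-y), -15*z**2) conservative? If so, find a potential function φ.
Yes, F is conservative. φ = -2*x**2 - 5*z**3 - 2*exp(-y)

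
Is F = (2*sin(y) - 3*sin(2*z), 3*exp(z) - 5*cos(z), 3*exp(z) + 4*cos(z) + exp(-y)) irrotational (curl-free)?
No, ∇×F = (-3*exp(z) - 5*sin(z) - exp(-y), -6*cos(2*z), -2*cos(y))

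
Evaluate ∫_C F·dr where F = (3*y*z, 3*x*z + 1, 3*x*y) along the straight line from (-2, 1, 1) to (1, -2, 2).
-9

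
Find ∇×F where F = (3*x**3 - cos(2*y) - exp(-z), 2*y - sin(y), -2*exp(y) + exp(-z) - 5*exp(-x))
(-2*exp(y), exp(-z) - 5*exp(-x), -2*sin(2*y))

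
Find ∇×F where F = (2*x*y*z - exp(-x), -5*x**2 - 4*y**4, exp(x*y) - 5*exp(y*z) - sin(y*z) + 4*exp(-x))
(x*exp(x*y) - 5*z*exp(y*z) - z*cos(y*z), 2*x*y - y*exp(x*y) + 4*exp(-x), 2*x*(-z - 5))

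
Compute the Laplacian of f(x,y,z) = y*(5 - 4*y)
-8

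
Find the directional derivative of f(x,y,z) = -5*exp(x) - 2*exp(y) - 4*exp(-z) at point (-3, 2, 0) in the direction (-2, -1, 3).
sqrt(14)*(5 + (6 + exp(2))*exp(3))*exp(-3)/7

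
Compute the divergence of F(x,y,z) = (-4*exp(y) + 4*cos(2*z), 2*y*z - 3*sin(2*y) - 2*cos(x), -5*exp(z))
2*z - 5*exp(z) - 6*cos(2*y)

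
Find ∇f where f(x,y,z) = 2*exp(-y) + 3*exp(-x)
(-3*exp(-x), -2*exp(-y), 0)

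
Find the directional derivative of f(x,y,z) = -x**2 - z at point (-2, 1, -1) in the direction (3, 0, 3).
3*sqrt(2)/2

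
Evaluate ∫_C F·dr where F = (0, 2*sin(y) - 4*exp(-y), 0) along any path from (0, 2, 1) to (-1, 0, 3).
2*cos(2) - 4*exp(-2) + 2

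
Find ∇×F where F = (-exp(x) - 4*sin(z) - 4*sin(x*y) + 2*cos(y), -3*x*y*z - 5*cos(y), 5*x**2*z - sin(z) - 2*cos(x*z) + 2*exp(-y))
(3*x*y - 2*exp(-y), -10*x*z - 2*z*sin(x*z) - 4*cos(z), 4*x*cos(x*y) - 3*y*z + 2*sin(y))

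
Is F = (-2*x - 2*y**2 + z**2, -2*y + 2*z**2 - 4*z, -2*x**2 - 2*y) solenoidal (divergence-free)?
No, ∇·F = -4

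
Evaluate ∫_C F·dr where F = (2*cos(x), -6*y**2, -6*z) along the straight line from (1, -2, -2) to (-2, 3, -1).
-61 - 2*sin(2) - 2*sin(1)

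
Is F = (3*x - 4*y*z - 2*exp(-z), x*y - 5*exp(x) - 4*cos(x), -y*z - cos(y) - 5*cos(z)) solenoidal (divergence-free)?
No, ∇·F = x - y + 5*sin(z) + 3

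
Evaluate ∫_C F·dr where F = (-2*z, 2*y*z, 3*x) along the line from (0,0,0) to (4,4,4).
152/3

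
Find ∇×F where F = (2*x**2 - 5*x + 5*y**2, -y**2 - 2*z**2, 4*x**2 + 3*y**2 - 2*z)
(6*y + 4*z, -8*x, -10*y)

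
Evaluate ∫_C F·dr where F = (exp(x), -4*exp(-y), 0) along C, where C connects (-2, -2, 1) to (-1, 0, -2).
-4*exp(2) - exp(-2) + exp(-1) + 4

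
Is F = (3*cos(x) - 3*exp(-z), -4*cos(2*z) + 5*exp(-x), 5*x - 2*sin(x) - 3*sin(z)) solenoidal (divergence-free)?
No, ∇·F = -3*sin(x) - 3*cos(z)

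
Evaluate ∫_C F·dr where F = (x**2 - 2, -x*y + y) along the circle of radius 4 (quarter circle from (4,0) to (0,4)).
-80/3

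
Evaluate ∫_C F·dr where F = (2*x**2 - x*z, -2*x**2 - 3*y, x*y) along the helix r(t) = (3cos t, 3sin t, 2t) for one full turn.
-9*pi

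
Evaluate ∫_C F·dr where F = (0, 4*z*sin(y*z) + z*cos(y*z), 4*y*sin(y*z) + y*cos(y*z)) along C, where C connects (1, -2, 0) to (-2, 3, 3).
sin(9) - 4*cos(9) + 4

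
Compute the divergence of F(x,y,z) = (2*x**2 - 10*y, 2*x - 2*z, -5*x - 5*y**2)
4*x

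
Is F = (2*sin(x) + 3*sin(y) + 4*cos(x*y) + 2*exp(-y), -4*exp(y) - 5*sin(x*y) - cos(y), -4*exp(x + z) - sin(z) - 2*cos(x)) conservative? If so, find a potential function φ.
No, ∇×F = (0, 4*exp(x + z) - 2*sin(x), 4*x*sin(x*y) - 5*y*cos(x*y) - 3*cos(y) + 2*exp(-y)) ≠ 0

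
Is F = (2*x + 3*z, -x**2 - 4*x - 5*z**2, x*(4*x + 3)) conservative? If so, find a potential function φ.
No, ∇×F = (10*z, -8*x, -2*x - 4) ≠ 0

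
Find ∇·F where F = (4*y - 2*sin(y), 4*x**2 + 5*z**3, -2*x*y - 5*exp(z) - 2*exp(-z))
-5*exp(z) + 2*exp(-z)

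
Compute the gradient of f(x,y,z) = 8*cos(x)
(-8*sin(x), 0, 0)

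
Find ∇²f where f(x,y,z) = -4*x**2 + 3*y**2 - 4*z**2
-10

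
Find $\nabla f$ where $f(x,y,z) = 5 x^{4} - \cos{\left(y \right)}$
(20*x**3, sin(y), 0)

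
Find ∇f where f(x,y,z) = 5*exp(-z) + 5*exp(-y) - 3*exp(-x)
(3*exp(-x), -5*exp(-y), -5*exp(-z))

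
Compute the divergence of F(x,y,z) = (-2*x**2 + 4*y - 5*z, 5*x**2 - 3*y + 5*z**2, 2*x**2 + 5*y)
-4*x - 3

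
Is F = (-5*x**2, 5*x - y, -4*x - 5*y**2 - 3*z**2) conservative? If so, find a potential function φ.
No, ∇×F = (-10*y, 4, 5) ≠ 0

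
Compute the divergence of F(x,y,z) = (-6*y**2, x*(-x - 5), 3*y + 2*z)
2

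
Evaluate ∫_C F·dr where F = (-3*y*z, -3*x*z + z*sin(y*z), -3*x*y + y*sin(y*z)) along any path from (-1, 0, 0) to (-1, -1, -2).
7 - cos(2)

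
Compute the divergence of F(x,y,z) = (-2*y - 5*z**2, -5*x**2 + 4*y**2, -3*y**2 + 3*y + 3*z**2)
8*y + 6*z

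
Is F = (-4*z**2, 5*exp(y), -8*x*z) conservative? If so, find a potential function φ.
Yes, F is conservative. φ = -4*x*z**2 + 5*exp(y)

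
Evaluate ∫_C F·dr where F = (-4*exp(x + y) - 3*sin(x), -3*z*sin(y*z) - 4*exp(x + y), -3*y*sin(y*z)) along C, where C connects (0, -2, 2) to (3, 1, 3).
-4*exp(4) + 6*cos(3) - 3 + 4*exp(-2) - 3*cos(4)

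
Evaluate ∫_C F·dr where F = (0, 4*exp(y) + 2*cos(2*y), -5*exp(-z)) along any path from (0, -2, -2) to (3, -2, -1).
5*E*(1 - E)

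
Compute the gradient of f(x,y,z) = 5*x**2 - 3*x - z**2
(10*x - 3, 0, -2*z)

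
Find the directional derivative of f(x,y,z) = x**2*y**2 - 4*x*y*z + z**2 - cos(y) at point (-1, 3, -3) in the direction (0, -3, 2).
3*sqrt(13)*(10 - sin(3))/13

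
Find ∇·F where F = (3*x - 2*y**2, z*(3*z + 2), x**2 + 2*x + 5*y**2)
3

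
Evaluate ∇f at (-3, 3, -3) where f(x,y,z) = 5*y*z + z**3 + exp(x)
(exp(-3), -15, 42)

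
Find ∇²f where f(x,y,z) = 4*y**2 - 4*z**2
0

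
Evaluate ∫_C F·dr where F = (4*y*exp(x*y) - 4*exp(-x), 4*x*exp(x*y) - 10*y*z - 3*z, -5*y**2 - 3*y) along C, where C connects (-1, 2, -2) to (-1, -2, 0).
-52 + 8*sinh(2)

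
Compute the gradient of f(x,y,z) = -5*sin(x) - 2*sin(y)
(-5*cos(x), -2*cos(y), 0)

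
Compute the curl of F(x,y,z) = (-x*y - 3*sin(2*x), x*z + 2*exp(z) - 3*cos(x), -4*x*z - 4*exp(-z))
(-x - 2*exp(z), 4*z, x + z + 3*sin(x))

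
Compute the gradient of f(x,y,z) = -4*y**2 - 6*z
(0, -8*y, -6)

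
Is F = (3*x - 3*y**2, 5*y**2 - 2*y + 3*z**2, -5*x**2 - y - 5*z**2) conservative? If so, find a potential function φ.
No, ∇×F = (-6*z - 1, 10*x, 6*y) ≠ 0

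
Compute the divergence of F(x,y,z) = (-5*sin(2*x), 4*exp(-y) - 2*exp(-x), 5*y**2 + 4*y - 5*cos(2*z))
10*sin(2*z) - 10*cos(2*x) - 4*exp(-y)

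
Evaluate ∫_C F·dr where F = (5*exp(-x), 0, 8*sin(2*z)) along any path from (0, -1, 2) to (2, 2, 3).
-4*cos(6) + 4*cos(4) - 5*exp(-2) + 5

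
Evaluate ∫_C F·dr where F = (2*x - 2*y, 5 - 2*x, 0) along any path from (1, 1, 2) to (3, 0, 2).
5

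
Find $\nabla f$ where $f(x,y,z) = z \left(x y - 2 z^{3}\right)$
(y*z, x*z, x*y - 8*z**3)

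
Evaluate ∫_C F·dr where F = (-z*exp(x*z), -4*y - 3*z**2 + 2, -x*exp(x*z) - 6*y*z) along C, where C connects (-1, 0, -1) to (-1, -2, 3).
-exp(-3) + E + 42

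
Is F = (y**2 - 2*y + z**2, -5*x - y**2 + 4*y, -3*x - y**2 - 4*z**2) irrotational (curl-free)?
No, ∇×F = (-2*y, 2*z + 3, -2*y - 3)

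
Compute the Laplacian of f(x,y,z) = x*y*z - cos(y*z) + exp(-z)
((y**2 + z**2)*exp(z)*cos(y*z) + 1)*exp(-z)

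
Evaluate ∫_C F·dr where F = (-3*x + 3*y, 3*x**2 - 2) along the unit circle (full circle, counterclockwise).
-3*pi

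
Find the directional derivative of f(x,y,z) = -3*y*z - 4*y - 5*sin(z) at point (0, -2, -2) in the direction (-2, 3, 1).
sqrt(14)*(12 - 5*cos(2))/14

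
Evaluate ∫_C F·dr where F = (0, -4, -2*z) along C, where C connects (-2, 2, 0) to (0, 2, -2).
-4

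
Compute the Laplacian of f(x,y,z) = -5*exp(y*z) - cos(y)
-5*y**2*exp(y*z) - 5*z**2*exp(y*z) + cos(y)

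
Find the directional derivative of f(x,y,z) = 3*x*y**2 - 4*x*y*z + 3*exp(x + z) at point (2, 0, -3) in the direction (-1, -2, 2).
-16 + exp(-1)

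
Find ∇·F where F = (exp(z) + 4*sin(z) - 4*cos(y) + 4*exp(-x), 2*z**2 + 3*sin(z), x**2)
-4*exp(-x)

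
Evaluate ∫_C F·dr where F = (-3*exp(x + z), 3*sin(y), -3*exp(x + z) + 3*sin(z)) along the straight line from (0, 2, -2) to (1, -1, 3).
3*((-exp(4) + 2*cos(2) - cos(1) - cos(3))*exp(2) + 1)*exp(-2)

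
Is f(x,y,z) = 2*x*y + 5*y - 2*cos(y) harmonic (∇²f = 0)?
No, ∇²f = 2*cos(y)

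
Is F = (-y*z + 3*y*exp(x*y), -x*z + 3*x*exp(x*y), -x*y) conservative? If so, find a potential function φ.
Yes, F is conservative. φ = -x*y*z + 3*exp(x*y)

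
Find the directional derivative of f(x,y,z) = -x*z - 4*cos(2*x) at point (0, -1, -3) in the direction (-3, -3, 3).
-sqrt(3)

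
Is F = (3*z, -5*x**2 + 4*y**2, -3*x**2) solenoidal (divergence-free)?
No, ∇·F = 8*y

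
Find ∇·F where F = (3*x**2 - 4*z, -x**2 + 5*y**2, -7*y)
6*x + 10*y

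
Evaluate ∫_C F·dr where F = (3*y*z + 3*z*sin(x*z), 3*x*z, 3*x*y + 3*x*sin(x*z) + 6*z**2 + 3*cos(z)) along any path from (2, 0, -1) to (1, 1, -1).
-3 - 3*cos(1) + 3*cos(2)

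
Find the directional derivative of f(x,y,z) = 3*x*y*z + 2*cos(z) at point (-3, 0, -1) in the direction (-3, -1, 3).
3*sqrt(19)*(-3 + 2*sin(1))/19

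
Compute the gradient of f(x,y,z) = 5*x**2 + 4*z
(10*x, 0, 4)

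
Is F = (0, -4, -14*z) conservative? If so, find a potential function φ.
Yes, F is conservative. φ = -4*y - 7*z**2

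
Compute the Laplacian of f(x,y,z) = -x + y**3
6*y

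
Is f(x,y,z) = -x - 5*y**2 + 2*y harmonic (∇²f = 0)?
No, ∇²f = -10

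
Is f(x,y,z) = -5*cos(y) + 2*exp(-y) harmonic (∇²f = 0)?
No, ∇²f = 5*cos(y) + 2*exp(-y)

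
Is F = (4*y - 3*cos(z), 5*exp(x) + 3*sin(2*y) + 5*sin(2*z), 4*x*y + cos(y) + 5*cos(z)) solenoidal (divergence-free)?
No, ∇·F = -5*sin(z) + 6*cos(2*y)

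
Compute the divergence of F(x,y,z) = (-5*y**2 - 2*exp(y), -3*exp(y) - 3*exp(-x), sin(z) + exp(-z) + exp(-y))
-3*exp(y) + cos(z) - exp(-z)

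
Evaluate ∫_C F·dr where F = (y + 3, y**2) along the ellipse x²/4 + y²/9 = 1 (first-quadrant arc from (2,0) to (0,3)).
3 - 3*pi/2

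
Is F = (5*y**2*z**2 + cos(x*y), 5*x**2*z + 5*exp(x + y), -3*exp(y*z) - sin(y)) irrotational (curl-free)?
No, ∇×F = (-5*x**2 - 3*z*exp(y*z) - cos(y), 10*y**2*z, 10*x*z + x*sin(x*y) - 10*y*z**2 + 5*exp(x + y))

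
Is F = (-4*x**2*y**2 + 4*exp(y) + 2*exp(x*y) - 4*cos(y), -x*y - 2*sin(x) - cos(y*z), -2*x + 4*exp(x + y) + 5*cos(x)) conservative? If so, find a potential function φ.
No, ∇×F = (-y*sin(y*z) + 4*exp(x + y), -4*exp(x + y) + 5*sin(x) + 2, 8*x**2*y - 2*x*exp(x*y) - y - 4*exp(y) - 4*sin(y) - 2*cos(x)) ≠ 0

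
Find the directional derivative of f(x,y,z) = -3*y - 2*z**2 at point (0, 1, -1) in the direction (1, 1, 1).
sqrt(3)/3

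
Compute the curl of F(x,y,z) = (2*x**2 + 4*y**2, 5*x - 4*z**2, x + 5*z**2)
(8*z, -1, 5 - 8*y)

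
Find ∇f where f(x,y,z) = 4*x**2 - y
(8*x, -1, 0)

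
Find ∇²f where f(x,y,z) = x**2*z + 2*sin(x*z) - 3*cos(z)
-2*x**2*sin(x*z) - 2*z*(z*sin(x*z) - 1) + 3*cos(z)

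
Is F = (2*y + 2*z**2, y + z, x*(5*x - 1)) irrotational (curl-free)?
No, ∇×F = (-1, -10*x + 4*z + 1, -2)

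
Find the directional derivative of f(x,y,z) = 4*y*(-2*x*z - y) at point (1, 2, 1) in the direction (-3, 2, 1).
-8*sqrt(14)/7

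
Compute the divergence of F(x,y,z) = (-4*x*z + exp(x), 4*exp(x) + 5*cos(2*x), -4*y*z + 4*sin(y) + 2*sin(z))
-4*y - 4*z + exp(x) + 2*cos(z)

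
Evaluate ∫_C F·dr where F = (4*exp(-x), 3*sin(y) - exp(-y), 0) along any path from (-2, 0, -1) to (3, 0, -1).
-(4 - 4*exp(5))*exp(-3)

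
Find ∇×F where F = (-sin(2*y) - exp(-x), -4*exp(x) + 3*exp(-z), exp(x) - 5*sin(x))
(3*exp(-z), -exp(x) + 5*cos(x), -4*exp(x) + 2*cos(2*y))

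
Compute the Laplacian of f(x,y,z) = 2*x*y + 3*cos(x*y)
-3*(x**2 + y**2)*cos(x*y)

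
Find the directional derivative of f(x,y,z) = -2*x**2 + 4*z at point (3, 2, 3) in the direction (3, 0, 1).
-16*sqrt(10)/5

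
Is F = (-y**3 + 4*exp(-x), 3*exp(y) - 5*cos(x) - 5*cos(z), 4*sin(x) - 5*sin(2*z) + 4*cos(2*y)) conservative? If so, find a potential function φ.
No, ∇×F = (-8*sin(2*y) - 5*sin(z), -4*cos(x), 3*y**2 + 5*sin(x)) ≠ 0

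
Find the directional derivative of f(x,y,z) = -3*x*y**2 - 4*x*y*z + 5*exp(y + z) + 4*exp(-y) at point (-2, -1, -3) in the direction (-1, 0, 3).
3*sqrt(10)*(5 - 3*exp(4))*exp(-4)/10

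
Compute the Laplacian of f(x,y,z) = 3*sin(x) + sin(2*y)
-3*sin(x) - 4*sin(2*y)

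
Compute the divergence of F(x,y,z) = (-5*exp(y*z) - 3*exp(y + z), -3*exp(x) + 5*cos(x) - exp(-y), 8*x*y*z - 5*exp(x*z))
8*x*y - 5*x*exp(x*z) + exp(-y)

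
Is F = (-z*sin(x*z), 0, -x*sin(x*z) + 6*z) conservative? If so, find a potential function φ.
Yes, F is conservative. φ = 3*z**2 + cos(x*z)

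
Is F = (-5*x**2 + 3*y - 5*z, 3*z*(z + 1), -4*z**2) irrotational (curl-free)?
No, ∇×F = (-6*z - 3, -5, -3)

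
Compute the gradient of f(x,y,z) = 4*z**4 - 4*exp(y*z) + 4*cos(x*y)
(-4*y*sin(x*y), -4*x*sin(x*y) - 4*z*exp(y*z), -4*y*exp(y*z) + 16*z**3)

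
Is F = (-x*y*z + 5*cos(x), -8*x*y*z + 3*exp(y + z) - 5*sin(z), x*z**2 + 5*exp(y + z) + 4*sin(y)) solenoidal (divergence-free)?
No, ∇·F = -6*x*z - y*z + 8*exp(y + z) - 5*sin(x)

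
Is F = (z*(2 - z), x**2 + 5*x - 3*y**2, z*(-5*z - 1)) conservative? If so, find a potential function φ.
No, ∇×F = (0, 2 - 2*z, 2*x + 5) ≠ 0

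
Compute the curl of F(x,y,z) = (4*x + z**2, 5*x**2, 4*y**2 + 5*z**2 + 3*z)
(8*y, 2*z, 10*x)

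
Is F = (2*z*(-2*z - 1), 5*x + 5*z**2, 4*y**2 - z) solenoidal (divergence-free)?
No, ∇·F = -1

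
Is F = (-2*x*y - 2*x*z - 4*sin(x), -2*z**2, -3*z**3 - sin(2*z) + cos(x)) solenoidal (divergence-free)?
No, ∇·F = -2*y - 9*z**2 - 2*z - 4*cos(x) - 2*cos(2*z)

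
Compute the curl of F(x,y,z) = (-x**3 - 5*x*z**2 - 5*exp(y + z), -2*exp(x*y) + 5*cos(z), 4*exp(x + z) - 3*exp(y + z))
(-3*exp(y + z) + 5*sin(z), -10*x*z - 4*exp(x + z) - 5*exp(y + z), -2*y*exp(x*y) + 5*exp(y + z))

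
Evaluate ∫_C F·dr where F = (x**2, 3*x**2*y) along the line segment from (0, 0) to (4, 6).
1360/3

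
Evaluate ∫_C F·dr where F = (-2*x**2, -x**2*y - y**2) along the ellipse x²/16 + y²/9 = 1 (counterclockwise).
0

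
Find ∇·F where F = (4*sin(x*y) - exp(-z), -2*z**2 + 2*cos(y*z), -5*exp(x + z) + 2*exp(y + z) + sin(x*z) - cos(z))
x*cos(x*z) + 4*y*cos(x*y) - 2*z*sin(y*z) - 5*exp(x + z) + 2*exp(y + z) + sin(z)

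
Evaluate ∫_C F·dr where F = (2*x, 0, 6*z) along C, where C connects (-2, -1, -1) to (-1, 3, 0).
-6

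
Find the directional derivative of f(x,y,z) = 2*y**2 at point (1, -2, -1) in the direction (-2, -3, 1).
12*sqrt(14)/7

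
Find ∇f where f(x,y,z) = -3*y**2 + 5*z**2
(0, -6*y, 10*z)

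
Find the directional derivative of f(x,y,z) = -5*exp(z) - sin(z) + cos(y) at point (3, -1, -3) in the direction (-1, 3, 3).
3*sqrt(19)*(-5 + exp(3)*sin(1) - exp(3)*cos(3))*exp(-3)/19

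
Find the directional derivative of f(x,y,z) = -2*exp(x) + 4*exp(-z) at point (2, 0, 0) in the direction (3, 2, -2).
2*sqrt(17)*(4 - 3*exp(2))/17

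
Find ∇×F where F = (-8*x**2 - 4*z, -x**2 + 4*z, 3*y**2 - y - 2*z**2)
(6*y - 5, -4, -2*x)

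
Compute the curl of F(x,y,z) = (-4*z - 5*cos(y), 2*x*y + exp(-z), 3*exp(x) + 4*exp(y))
(4*exp(y) + exp(-z), -3*exp(x) - 4, 2*y - 5*sin(y))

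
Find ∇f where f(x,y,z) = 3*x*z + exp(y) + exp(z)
(3*z, exp(y), 3*x + exp(z))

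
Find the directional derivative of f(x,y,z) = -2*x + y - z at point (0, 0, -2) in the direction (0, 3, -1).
2*sqrt(10)/5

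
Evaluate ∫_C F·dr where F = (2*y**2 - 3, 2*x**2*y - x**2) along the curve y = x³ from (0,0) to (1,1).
-359/140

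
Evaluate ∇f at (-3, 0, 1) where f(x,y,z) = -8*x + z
(-8, 0, 1)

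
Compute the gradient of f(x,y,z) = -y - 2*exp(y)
(0, -2*exp(y) - 1, 0)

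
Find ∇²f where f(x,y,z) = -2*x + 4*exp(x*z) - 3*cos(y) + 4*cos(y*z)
4*x**2*exp(x*z) - 4*y**2*cos(y*z) + 4*z**2*exp(x*z) - 4*z**2*cos(y*z) + 3*cos(y)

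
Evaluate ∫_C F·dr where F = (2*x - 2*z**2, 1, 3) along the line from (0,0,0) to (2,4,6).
-22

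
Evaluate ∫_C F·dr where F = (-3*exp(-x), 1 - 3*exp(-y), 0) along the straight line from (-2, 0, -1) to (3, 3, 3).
3*(2 - exp(5))*exp(-3)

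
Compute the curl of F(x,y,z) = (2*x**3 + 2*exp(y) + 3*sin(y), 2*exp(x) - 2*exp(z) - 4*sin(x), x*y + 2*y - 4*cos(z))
(x + 2*exp(z) + 2, -y, 2*exp(x) - 2*exp(y) - 4*cos(x) - 3*cos(y))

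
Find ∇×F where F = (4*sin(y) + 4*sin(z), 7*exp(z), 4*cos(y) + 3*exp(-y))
(-7*exp(z) - 4*sin(y) - 3*exp(-y), 4*cos(z), -4*cos(y))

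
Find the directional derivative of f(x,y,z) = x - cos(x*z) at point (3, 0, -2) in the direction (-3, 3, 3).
-sqrt(3)*(5*sin(6) + 1)/3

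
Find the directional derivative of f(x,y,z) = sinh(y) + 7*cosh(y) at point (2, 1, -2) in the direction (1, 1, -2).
sqrt(6)*(cosh(1) + 7*sinh(1))/6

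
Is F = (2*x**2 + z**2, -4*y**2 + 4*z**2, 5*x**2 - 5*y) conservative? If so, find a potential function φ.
No, ∇×F = (-8*z - 5, -10*x + 2*z, 0) ≠ 0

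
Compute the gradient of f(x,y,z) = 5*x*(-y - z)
(-5*y - 5*z, -5*x, -5*x)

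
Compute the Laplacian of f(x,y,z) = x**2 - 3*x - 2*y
2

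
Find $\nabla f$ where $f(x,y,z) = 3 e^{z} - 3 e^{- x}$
(3*exp(-x), 0, 3*exp(z))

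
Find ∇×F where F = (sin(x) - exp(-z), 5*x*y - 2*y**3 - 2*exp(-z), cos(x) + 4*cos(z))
(-2*exp(-z), sin(x) + exp(-z), 5*y)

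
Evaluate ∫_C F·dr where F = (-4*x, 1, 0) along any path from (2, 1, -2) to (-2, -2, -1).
-3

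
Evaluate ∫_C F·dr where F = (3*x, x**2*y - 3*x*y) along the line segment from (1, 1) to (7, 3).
110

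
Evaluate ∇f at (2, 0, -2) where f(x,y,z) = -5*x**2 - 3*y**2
(-20, 0, 0)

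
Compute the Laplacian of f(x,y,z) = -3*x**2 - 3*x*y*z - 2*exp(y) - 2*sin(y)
-2*exp(y) + 2*sin(y) - 6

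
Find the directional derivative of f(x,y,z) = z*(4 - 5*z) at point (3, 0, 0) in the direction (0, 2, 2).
2*sqrt(2)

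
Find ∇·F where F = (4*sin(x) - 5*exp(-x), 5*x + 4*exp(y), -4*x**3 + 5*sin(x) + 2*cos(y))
4*exp(y) + 4*cos(x) + 5*exp(-x)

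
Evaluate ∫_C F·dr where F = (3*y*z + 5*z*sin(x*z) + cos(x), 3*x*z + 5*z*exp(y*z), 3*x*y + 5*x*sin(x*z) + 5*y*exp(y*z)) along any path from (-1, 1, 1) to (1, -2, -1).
-5*E + 2*sin(1) + 9 + 5*exp(2)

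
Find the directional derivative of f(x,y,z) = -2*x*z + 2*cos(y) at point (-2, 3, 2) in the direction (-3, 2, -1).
2*sqrt(14)*(2 - sin(3))/7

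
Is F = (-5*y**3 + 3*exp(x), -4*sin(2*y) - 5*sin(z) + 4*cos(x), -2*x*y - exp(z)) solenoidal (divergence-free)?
No, ∇·F = 3*exp(x) - exp(z) - 8*cos(2*y)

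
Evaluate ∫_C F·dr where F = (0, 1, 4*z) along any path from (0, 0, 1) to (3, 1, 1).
1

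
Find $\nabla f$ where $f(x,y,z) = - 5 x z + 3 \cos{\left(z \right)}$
(-5*z, 0, -5*x - 3*sin(z))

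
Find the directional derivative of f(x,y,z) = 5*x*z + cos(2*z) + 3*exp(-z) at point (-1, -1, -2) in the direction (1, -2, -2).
-4*sin(4)/3 + 2*exp(2)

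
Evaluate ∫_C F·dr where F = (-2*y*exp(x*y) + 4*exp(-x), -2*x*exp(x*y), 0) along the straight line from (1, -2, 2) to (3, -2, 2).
2*(-2*exp(3) - 1 + exp(4) + 2*exp(5))*exp(-6)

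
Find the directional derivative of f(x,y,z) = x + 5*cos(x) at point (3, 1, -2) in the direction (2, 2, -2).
sqrt(3)*(1 - 5*sin(3))/3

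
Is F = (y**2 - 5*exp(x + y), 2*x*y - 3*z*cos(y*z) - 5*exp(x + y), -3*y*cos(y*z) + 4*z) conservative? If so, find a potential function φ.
Yes, F is conservative. φ = x*y**2 + 2*z**2 - 5*exp(x + y) - 3*sin(y*z)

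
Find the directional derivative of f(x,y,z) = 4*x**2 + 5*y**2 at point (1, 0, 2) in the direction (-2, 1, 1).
-8*sqrt(6)/3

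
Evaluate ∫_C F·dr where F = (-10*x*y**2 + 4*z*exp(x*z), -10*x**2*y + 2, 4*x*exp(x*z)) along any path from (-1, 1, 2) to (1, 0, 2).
3 + 8*sinh(2)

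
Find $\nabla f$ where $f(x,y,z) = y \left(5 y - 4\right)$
(0, 10*y - 4, 0)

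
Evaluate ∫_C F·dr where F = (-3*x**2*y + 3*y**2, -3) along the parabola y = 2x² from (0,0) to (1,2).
-24/5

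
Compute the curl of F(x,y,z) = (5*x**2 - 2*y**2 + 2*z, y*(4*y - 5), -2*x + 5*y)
(5, 4, 4*y)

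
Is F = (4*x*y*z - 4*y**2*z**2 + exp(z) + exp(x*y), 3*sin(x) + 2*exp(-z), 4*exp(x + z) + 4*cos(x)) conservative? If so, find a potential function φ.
No, ∇×F = (2*exp(-z), 4*x*y - 8*y**2*z + exp(z) - 4*exp(x + z) + 4*sin(x), -4*x*z - x*exp(x*y) + 8*y*z**2 + 3*cos(x)) ≠ 0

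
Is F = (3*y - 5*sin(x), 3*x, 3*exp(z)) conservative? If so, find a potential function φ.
Yes, F is conservative. φ = 3*x*y + 3*exp(z) + 5*cos(x)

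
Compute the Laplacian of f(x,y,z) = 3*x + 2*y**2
4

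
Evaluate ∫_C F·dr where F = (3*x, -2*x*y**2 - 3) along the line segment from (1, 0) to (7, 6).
-738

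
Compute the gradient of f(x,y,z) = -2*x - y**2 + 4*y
(-2, 4 - 2*y, 0)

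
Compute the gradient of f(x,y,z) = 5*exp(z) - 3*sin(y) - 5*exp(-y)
(0, -3*cos(y) + 5*exp(-y), 5*exp(z))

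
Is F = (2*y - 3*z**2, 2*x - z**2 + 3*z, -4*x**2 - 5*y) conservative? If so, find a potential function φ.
No, ∇×F = (2*z - 8, 8*x - 6*z, 0) ≠ 0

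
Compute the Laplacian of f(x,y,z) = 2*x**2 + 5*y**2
14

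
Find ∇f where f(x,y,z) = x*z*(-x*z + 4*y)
(2*z*(-x*z + 2*y), 4*x*z, 2*x*(-x*z + 2*y))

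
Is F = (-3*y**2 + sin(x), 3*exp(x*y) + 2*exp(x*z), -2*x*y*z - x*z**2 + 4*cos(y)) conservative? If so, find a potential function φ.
No, ∇×F = (-2*x*z - 2*x*exp(x*z) - 4*sin(y), z*(2*y + z), 3*y*exp(x*y) + 6*y + 2*z*exp(x*z)) ≠ 0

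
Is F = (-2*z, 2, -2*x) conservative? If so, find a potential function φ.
Yes, F is conservative. φ = -2*x*z + 2*y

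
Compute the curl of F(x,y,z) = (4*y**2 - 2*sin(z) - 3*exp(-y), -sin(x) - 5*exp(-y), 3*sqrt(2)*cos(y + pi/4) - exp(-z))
(-3*sqrt(2)*sin(y + pi/4), -2*cos(z), -8*y - cos(x) - 3*exp(-y))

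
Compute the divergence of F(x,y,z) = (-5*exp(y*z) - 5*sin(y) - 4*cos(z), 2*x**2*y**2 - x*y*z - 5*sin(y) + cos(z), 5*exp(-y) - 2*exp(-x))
4*x**2*y - x*z - 5*cos(y)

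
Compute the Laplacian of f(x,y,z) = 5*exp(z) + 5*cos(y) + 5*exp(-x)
5*exp(z) - 5*cos(y) + 5*exp(-x)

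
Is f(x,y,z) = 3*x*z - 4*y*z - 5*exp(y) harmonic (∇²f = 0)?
No, ∇²f = -5*exp(y)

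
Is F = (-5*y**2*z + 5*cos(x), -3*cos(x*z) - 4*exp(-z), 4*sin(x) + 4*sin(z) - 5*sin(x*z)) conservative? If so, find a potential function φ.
No, ∇×F = (-3*x*sin(x*z) - 4*exp(-z), -5*y**2 + 5*z*cos(x*z) - 4*cos(x), z*(10*y + 3*sin(x*z))) ≠ 0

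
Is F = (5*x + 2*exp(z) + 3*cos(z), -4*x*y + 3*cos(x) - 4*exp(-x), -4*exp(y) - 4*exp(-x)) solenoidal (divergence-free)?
No, ∇·F = 5 - 4*x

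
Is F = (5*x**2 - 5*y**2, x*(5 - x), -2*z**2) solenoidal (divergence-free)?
No, ∇·F = 10*x - 4*z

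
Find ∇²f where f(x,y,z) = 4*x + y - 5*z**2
-10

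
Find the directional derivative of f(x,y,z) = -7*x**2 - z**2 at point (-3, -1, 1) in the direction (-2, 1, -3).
-39*sqrt(14)/7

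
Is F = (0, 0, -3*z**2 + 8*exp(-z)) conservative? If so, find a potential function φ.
Yes, F is conservative. φ = -z**3 - 8*exp(-z)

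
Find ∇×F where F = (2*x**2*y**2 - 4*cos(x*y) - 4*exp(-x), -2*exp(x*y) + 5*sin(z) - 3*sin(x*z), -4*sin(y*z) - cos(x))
(3*x*cos(x*z) - 4*z*cos(y*z) - 5*cos(z), -sin(x), -4*x**2*y - 4*x*sin(x*y) - 2*y*exp(x*y) - 3*z*cos(x*z))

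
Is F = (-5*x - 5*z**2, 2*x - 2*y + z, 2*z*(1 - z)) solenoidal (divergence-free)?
No, ∇·F = -4*z - 5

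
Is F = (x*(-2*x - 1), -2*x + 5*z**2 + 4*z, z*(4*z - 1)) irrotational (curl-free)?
No, ∇×F = (-10*z - 4, 0, -2)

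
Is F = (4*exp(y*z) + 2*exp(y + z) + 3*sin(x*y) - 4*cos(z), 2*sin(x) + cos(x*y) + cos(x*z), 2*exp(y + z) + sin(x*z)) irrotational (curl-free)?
No, ∇×F = (x*sin(x*z) + 2*exp(y + z), 4*y*exp(y*z) - z*cos(x*z) + 2*exp(y + z) + 4*sin(z), -3*x*cos(x*y) - y*sin(x*y) - 4*z*exp(y*z) - z*sin(x*z) - 2*exp(y + z) + 2*cos(x))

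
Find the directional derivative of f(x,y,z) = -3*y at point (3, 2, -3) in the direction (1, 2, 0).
-6*sqrt(5)/5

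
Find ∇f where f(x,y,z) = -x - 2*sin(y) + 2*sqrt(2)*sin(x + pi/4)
(2*sqrt(2)*cos(x + pi/4) - 1, -2*cos(y), 0)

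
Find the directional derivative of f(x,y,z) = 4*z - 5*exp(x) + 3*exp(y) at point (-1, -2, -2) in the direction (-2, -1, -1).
sqrt(6)*(-4*exp(2) - 3 + 10*E)*exp(-2)/6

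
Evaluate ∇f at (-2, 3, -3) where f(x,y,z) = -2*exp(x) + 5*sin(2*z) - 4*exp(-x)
(2*(-1 + 2*exp(4))*exp(-2), 0, 10*cos(6))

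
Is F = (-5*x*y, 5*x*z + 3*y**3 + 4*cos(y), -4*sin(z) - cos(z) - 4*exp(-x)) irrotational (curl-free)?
No, ∇×F = (-5*x, -4*exp(-x), 5*x + 5*z)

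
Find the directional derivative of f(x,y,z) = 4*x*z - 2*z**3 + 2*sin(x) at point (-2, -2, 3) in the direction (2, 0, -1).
2*sqrt(5)*(2*cos(2) + 43)/5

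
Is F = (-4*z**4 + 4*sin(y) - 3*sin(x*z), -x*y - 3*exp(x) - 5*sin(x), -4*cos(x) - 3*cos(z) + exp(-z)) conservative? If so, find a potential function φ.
No, ∇×F = (0, -3*x*cos(x*z) - 16*z**3 - 4*sin(x), -y - 3*exp(x) - 5*cos(x) - 4*cos(y)) ≠ 0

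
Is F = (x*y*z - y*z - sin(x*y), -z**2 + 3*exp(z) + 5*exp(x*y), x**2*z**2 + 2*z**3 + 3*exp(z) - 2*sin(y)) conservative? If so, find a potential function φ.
No, ∇×F = (2*z - 3*exp(z) - 2*cos(y), x*y - 2*x*z**2 - y, -x*z + x*cos(x*y) + 5*y*exp(x*y) + z) ≠ 0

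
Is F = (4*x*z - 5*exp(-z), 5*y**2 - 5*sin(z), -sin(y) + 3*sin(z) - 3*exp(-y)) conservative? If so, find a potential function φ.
No, ∇×F = (-cos(y) + 5*cos(z) + 3*exp(-y), 4*x + 5*exp(-z), 0) ≠ 0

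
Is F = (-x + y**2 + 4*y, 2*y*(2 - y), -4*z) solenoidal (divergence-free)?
No, ∇·F = -4*y - 1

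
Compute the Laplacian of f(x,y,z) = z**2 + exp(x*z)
x**2*exp(x*z) + z**2*exp(x*z) + 2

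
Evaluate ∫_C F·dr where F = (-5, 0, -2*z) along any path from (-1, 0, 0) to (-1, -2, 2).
-4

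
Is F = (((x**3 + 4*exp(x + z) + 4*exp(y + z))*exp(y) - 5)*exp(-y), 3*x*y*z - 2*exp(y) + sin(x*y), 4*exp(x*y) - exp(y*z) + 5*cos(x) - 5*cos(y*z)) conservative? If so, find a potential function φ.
No, ∇×F = (-3*x*y + 4*x*exp(x*y) - z*exp(y*z) + 5*z*sin(y*z), -4*y*exp(x*y) + 4*exp(x + z) + 4*exp(y + z) + 5*sin(x), 3*y*z + y*cos(x*y) - 4*exp(y + z) - 5*exp(-y)) ≠ 0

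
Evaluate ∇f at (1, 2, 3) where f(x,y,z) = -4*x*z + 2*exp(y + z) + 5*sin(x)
(-12 + 5*cos(1), 2*exp(5), -4 + 2*exp(5))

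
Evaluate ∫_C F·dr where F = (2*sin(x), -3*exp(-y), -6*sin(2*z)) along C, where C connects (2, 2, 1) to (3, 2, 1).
2*cos(2) - 2*cos(3)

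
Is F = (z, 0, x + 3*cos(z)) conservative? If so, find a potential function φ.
Yes, F is conservative. φ = x*z + 3*sin(z)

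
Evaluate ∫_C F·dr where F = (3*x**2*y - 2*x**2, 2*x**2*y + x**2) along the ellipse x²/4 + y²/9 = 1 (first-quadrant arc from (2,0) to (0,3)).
94/3 - 9*pi/2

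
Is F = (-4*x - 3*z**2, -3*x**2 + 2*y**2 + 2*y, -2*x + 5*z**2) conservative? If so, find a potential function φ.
No, ∇×F = (0, 2 - 6*z, -6*x) ≠ 0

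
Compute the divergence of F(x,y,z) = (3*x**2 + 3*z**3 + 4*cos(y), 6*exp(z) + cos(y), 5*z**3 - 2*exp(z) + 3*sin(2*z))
6*x + 15*z**2 - 2*exp(z) - sin(y) + 6*cos(2*z)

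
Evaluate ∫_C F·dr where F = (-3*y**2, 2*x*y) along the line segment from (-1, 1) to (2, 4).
-51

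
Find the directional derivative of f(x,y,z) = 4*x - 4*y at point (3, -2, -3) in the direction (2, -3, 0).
20*sqrt(13)/13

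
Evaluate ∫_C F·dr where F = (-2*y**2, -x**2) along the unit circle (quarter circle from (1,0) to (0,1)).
2/3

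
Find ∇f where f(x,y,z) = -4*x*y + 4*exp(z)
(-4*y, -4*x, 4*exp(z))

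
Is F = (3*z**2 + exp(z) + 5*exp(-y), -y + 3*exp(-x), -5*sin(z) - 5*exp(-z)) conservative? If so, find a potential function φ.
No, ∇×F = (0, 6*z + exp(z), 5*exp(-y) - 3*exp(-x)) ≠ 0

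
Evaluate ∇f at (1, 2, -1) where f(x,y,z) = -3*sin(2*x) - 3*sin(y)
(-6*cos(2), -3*cos(2), 0)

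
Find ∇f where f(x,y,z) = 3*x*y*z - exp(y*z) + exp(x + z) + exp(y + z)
(3*y*z + exp(x + z), 3*x*z - z*exp(y*z) + exp(y + z), 3*x*y - y*exp(y*z) + exp(x + z) + exp(y + z))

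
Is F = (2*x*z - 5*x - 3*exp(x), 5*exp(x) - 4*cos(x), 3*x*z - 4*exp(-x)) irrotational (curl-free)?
No, ∇×F = (0, 2*x - 3*z - 4*exp(-x), 5*exp(x) + 4*sin(x))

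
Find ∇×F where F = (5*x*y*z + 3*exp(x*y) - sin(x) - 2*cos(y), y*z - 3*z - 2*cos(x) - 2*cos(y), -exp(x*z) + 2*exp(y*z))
(-y + 2*z*exp(y*z) + 3, 5*x*y + z*exp(x*z), -5*x*z - 3*x*exp(x*y) + 2*sin(x) - 2*sin(y))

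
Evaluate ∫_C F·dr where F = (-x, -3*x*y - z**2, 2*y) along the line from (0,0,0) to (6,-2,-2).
-106/3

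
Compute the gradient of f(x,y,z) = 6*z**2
(0, 0, 12*z)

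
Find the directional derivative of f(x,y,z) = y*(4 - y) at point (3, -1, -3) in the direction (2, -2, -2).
-2*sqrt(3)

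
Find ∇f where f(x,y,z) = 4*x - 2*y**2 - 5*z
(4, -4*y, -5)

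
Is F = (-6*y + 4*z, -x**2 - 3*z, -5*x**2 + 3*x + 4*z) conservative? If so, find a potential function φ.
No, ∇×F = (3, 10*x + 1, 6 - 2*x) ≠ 0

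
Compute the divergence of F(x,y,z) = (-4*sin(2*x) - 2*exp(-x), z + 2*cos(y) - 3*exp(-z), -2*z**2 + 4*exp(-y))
-4*z - 2*sin(y) - 8*cos(2*x) + 2*exp(-x)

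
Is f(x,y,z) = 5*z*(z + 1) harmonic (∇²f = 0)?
No, ∇²f = 10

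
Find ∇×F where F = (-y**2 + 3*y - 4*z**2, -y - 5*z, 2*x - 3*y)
(2, -8*z - 2, 2*y - 3)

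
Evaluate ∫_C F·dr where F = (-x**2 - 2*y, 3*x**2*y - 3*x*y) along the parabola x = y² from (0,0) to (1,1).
-23/12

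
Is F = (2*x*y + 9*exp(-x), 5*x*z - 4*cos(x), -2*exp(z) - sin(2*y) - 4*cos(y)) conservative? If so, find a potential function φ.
No, ∇×F = (-5*x + 4*sin(y) - 2*cos(2*y), 0, -2*x + 5*z + 4*sin(x)) ≠ 0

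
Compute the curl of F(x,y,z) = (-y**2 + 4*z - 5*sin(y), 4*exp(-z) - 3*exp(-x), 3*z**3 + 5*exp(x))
(4*exp(-z), 4 - 5*exp(x), 2*y + 5*cos(y) + 3*exp(-x))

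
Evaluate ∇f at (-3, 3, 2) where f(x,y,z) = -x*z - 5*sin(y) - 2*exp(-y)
(-2, 2*exp(-3) - 5*cos(3), 3)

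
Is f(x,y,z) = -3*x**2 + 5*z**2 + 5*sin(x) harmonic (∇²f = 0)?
No, ∇²f = 4 - 5*sin(x)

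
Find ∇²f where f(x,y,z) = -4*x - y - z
0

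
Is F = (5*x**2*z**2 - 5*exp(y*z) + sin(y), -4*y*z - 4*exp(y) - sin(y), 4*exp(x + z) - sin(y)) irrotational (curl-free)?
No, ∇×F = (4*y - cos(y), 10*x**2*z - 5*y*exp(y*z) - 4*exp(x + z), 5*z*exp(y*z) - cos(y))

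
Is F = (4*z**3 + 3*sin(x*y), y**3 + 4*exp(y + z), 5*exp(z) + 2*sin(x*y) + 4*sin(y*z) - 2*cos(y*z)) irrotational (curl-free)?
No, ∇×F = (2*x*cos(x*y) + 2*z*sin(y*z) + 4*z*cos(y*z) - 4*exp(y + z), -2*y*cos(x*y) + 12*z**2, -3*x*cos(x*y))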